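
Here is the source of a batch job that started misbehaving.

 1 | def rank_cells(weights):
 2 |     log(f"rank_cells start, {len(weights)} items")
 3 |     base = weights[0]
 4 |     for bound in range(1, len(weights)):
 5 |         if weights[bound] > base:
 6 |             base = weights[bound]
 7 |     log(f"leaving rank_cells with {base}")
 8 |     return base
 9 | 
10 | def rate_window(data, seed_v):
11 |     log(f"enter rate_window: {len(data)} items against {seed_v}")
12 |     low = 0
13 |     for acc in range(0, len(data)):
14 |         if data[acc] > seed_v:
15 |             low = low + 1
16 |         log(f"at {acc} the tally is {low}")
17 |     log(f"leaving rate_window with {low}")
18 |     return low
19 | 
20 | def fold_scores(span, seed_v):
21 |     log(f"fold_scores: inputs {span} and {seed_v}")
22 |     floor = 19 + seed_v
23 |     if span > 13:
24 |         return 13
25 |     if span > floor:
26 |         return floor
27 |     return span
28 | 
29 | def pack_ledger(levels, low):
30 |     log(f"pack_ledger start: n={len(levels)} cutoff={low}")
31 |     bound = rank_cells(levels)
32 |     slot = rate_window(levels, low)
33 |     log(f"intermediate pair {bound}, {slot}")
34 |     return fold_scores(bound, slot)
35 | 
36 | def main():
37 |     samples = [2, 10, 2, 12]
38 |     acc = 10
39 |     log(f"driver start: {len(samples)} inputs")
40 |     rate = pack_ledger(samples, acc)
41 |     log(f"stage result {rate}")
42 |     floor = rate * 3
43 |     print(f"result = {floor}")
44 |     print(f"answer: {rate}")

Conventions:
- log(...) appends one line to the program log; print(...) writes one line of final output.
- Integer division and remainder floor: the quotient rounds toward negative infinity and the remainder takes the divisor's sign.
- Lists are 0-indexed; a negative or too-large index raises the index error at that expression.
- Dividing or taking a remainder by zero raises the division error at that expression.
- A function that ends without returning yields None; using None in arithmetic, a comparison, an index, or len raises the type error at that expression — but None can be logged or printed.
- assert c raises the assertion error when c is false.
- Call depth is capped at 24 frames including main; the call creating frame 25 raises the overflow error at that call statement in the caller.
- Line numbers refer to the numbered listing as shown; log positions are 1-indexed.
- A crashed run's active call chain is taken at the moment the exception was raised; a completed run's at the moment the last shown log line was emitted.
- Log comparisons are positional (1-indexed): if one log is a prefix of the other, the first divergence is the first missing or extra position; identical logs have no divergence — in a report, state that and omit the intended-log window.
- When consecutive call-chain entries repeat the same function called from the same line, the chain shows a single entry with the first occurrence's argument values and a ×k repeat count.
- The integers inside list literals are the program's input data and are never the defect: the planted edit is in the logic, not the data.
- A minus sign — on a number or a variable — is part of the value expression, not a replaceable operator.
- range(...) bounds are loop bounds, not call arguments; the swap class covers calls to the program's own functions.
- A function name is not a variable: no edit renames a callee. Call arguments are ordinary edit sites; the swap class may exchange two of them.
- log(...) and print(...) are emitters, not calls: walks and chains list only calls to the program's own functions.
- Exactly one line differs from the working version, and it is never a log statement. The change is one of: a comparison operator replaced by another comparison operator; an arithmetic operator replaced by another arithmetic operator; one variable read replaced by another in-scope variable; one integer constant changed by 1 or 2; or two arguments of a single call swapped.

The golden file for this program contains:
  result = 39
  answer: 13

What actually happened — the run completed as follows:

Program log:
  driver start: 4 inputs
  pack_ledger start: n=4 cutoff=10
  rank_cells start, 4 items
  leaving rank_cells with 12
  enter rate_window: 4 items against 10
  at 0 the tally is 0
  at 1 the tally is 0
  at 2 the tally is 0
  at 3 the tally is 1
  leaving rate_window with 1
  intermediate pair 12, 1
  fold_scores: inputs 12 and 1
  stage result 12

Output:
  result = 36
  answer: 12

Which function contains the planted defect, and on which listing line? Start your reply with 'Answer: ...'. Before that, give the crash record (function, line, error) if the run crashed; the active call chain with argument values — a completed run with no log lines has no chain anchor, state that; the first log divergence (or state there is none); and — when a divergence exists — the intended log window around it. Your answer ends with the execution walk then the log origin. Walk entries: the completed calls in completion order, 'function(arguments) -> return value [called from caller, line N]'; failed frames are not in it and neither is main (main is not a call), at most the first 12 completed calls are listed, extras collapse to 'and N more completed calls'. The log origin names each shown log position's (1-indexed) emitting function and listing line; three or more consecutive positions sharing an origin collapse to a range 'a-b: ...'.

Answer: the defect is in fold_scores at line 23.
Key fact: At log position 13 the runs split — shown 'stage result 12', but the working version logs 'stage result 13'.
Call chain: main.
First divergence: position 13 — the shown line 'stage result 12' should read 'stage result 13'.
Intended log window:
  11: intermediate pair 12, 1
  12: fold_scores: inputs 12 and 1
  13: stage result 13
Execution walk:
  rank_cells([2, 10, 2, 12]) -> 12  [called from pack_ledger, line 31]
  rate_window([2, 10, 2, 12], 10) -> 1  [called from pack_ledger, line 32]
  fold_scores(12, 1) -> 12  [called from pack_ledger, line 34]
  pack_ledger([2, 10, 2, 12], 10) -> 12  [called from main, line 40]
Log origin:
  1: logged in main at line 39
  2: logged in pack_ledger at line 30
  3: logged in rank_cells at line 2
  4: logged in rank_cells at line 7
  5: logged in rate_window at line 11
  6-9: logged in rate_window at line 16
  10: logged in rate_window at line 17
  11: logged in pack_ledger at line 33
  12: logged in fold_scores at line 21
  13: logged in main at line 41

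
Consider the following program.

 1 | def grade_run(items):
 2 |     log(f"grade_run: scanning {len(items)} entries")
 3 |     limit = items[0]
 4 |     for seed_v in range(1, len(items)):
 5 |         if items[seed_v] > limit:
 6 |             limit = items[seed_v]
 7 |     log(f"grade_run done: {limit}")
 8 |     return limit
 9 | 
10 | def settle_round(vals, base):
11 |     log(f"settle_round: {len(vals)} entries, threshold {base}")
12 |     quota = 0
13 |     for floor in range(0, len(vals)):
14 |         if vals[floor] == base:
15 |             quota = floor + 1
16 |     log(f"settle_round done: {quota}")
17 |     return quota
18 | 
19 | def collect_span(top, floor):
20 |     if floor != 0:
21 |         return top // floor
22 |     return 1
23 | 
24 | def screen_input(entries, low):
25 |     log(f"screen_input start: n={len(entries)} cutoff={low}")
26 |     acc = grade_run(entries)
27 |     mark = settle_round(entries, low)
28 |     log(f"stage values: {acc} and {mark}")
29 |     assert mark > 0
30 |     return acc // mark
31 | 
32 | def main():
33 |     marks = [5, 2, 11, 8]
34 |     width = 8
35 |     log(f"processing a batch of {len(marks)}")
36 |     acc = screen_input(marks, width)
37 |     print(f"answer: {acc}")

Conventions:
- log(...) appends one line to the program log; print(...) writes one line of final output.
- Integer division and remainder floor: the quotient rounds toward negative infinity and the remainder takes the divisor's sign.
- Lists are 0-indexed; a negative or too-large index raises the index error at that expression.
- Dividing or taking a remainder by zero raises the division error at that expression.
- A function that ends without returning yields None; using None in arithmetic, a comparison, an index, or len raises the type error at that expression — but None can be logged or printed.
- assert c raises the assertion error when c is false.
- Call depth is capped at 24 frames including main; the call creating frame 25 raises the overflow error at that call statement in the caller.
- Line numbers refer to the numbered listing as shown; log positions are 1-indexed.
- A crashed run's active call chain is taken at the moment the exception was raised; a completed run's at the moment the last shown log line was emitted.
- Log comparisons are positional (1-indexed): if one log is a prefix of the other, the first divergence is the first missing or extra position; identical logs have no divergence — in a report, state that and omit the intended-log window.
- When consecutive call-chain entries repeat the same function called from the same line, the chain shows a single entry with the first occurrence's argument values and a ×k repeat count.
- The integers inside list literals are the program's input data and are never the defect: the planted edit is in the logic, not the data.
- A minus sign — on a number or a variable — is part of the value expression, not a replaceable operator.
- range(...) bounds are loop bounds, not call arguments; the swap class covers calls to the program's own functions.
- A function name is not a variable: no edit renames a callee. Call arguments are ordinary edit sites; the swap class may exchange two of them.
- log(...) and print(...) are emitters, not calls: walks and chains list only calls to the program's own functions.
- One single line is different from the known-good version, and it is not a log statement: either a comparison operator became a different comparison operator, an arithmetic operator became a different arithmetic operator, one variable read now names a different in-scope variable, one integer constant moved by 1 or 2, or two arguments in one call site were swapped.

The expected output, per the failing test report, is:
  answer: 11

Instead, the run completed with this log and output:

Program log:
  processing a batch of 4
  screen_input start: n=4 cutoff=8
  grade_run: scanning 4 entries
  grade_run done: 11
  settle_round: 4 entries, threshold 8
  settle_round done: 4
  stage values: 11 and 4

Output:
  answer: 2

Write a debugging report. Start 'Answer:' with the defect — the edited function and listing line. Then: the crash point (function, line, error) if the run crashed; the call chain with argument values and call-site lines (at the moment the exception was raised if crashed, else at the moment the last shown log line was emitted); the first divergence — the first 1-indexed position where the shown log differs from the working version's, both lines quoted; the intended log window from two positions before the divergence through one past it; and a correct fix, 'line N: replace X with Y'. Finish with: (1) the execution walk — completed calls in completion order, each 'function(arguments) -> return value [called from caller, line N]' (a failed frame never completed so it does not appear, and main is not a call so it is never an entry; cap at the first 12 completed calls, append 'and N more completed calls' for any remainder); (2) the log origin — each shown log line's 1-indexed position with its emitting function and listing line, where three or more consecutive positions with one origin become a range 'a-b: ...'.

Answer: the defect is in settle_round at line 15.
The tell: Log line 6 is where behavior first shows: 'settle_round done: 4' appears instead of 'settle_round done: 1'.
Call chain: main -> screen_input([5, 2, 11, 8], 8) (called at line 36).
First divergence: position 6 — the shown line 'settle_round done: 4' should read 'settle_round done: 1'.
Intended log window:
  4: grade_run done: 11
  5: settle_round: 4 entries, threshold 8
  6: settle_round done: 1
  7: stage values: 11 and 1
Execution walk:
  grade_run([5, 2, 11, 8]) -> 11  [called from screen_input, line 26]
  settle_round([5, 2, 11, 8], 8) -> 4  [called from screen_input, line 27]
  screen_input([5, 2, 11, 8], 8) -> 2  [called from main, line 36]
Log origin:
  1: emitted by main (line 35)
  2: emitted by screen_input (line 25)
  3: emitted by grade_run (line 2)
  4: emitted by grade_run (line 7)
  5: emitted by settle_round (line 11)
  6: emitted by settle_round (line 16)
  7: emitted by screen_input (line 28)
A correct fix: line 15: replace `floor` with `quota`.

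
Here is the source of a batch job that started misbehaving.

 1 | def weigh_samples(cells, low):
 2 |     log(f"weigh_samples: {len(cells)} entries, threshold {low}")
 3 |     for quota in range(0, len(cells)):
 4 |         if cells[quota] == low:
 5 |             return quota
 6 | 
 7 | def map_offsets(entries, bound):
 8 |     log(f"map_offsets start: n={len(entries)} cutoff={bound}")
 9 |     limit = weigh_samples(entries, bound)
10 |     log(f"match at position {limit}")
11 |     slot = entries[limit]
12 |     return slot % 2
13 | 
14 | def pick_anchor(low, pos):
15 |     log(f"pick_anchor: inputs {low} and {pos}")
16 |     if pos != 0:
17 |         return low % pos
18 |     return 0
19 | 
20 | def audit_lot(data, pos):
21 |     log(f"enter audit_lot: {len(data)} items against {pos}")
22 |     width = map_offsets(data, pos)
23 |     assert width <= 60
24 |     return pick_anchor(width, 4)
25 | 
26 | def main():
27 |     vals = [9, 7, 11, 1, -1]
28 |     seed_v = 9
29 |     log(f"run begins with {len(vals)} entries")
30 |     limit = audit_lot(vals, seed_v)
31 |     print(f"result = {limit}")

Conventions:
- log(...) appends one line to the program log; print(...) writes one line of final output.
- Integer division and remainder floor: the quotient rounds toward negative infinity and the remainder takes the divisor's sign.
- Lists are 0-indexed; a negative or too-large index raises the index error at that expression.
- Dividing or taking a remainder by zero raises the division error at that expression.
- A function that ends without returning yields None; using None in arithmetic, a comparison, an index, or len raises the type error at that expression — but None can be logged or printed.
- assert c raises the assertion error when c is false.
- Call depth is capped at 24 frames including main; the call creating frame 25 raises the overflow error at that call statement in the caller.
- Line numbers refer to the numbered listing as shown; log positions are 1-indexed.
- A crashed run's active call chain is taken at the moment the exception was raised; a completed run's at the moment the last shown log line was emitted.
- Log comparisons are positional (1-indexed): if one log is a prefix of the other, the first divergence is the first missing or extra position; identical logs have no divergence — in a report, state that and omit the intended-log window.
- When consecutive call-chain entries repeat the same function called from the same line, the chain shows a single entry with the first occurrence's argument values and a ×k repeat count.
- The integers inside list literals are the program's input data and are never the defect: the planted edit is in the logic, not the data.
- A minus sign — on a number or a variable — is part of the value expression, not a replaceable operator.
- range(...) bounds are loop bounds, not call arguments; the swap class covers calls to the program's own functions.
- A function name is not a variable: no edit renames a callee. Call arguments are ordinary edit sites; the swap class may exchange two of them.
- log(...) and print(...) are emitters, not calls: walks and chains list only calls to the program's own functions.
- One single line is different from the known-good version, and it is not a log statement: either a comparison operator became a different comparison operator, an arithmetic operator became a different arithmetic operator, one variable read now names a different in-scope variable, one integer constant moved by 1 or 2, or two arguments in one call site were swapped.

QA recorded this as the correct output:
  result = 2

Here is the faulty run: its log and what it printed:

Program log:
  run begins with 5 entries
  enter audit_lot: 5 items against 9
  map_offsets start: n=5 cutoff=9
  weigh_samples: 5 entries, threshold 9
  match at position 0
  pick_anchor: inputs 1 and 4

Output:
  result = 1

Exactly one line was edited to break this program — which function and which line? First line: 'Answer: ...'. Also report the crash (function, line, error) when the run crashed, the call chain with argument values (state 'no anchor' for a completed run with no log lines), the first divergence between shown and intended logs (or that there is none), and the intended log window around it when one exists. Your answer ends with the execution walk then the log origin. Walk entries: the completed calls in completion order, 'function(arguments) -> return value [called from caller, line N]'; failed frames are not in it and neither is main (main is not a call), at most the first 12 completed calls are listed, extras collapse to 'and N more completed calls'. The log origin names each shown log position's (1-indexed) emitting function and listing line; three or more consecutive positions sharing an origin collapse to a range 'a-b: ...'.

Answer: the defect is in map_offsets at line 12.
The tell: Position 6 is the first bad log line: 'pick_anchor: inputs 1 and 4' should read 'pick_anchor: inputs 18 and 4'.
Call chain: main -> audit_lot([9, 7, 11, 1, -1], 9) (called at line 30) -> pick_anchor(1, 4) (called at line 24).
First divergence: position 6 — shown 'pick_anchor: inputs 1 and 4', intended 'pick_anchor: inputs 18 and 4'.
Intended log window:
  4: weigh_samples: 5 entries, threshold 9
  5: match at position 0
  6: pick_anchor: inputs 18 and 4
Execution walk:
  weigh_samples([9, 7, 11, 1, -1], 9) -> 0  [called from map_offsets, line 9]
  map_offsets([9, 7, 11, 1, -1], 9) -> 1  [called from audit_lot, line 22]
  pick_anchor(1, 4) -> 1  [called from audit_lot, line 24]
  audit_lot([9, 7, 11, 1, -1], 9) -> 1  [called from main, line 30]
Log line origins:
  1: emitted by main (line 29)
  2: emitted by audit_lot (line 21)
  3: emitted by map_offsets (line 8)
  4: emitted by weigh_samples (line 2)
  5: emitted by map_offsets (line 10)
  6: emitted by pick_anchor (line 15)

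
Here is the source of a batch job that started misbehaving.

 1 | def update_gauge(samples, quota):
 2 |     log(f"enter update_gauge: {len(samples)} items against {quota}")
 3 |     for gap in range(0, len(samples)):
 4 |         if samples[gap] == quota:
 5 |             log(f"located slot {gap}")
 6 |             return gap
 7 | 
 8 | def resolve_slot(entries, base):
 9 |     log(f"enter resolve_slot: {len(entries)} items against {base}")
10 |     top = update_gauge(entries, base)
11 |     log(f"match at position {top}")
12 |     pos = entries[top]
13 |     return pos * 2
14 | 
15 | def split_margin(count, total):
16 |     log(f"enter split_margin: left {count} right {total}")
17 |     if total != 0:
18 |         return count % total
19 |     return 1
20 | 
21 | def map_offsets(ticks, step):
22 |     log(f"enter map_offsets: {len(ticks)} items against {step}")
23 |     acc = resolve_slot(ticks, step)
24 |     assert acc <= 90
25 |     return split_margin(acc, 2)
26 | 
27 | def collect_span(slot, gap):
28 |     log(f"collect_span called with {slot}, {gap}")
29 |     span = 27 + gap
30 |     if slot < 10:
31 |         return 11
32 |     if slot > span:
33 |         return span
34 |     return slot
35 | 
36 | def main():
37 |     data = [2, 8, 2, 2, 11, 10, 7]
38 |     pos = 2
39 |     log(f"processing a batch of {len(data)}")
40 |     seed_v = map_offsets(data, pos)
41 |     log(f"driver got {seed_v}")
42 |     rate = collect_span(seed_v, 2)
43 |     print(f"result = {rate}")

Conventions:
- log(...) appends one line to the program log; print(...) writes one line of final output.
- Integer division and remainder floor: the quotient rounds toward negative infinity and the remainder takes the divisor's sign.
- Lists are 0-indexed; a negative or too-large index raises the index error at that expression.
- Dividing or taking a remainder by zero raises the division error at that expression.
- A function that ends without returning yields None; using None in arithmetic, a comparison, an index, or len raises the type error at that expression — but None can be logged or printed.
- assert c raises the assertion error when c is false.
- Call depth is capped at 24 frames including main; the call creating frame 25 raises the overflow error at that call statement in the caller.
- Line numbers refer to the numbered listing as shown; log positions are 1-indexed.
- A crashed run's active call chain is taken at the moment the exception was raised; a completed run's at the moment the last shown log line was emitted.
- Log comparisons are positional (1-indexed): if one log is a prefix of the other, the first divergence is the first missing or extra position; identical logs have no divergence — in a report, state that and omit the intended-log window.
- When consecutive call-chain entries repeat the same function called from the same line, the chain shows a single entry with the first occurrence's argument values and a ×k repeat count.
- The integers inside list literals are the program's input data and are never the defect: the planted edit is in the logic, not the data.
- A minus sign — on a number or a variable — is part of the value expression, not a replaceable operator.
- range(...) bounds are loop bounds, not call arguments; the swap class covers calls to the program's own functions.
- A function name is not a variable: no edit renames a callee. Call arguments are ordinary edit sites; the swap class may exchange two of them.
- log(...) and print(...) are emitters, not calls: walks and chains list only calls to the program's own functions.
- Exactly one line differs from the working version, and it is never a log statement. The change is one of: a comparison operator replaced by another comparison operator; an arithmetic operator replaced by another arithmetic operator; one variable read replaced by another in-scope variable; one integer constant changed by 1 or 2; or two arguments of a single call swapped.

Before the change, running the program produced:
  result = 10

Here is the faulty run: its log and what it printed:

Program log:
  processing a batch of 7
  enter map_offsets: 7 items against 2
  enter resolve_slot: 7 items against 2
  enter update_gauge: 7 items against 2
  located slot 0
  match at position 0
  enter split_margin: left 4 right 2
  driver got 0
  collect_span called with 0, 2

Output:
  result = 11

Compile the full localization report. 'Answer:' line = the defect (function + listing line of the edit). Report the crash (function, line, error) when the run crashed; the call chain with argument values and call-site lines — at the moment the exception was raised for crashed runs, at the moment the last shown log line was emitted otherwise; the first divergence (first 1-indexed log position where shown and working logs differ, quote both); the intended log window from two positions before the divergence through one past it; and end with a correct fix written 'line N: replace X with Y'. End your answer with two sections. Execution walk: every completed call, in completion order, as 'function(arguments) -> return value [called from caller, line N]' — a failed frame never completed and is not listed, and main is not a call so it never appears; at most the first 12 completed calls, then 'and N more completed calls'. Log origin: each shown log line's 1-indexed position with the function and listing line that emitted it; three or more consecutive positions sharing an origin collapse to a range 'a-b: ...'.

Answer: the defect is in collect_span at line 31.
Core observation: No log line changed; the fault shows up purely in the output.
Call chain: main -> collect_span(0, 2) (called at line 42).
First divergence: none; the two logs match at every position.
Execution walk:
  update_gauge([2, 8, 2, 2, 11, 10, 7], 2) -> 0  [called from resolve_slot, line 10]
  resolve_slot([2, 8, 2, 2, 11, 10, 7], 2) -> 4  [called from map_offsets, line 23]
  split_margin(4, 2) -> 0  [called from map_offsets, line 25]
  map_offsets([2, 8, 2, 2, 11, 10, 7], 2) -> 0  [called from main, line 40]
  collect_span(0, 2) -> 11  [called from main, line 42]
Log origins:
  1 — main, line 39
  2 — map_offsets, line 22
  3 — resolve_slot, line 9
  4 — update_gauge, line 2
  5 — update_gauge, line 5
  6 — resolve_slot, line 11
  7 — split_margin, line 16
  8 — main, line 41
  9 — collect_span, line 28
A correct fix: line 31: replace `11` with `10`.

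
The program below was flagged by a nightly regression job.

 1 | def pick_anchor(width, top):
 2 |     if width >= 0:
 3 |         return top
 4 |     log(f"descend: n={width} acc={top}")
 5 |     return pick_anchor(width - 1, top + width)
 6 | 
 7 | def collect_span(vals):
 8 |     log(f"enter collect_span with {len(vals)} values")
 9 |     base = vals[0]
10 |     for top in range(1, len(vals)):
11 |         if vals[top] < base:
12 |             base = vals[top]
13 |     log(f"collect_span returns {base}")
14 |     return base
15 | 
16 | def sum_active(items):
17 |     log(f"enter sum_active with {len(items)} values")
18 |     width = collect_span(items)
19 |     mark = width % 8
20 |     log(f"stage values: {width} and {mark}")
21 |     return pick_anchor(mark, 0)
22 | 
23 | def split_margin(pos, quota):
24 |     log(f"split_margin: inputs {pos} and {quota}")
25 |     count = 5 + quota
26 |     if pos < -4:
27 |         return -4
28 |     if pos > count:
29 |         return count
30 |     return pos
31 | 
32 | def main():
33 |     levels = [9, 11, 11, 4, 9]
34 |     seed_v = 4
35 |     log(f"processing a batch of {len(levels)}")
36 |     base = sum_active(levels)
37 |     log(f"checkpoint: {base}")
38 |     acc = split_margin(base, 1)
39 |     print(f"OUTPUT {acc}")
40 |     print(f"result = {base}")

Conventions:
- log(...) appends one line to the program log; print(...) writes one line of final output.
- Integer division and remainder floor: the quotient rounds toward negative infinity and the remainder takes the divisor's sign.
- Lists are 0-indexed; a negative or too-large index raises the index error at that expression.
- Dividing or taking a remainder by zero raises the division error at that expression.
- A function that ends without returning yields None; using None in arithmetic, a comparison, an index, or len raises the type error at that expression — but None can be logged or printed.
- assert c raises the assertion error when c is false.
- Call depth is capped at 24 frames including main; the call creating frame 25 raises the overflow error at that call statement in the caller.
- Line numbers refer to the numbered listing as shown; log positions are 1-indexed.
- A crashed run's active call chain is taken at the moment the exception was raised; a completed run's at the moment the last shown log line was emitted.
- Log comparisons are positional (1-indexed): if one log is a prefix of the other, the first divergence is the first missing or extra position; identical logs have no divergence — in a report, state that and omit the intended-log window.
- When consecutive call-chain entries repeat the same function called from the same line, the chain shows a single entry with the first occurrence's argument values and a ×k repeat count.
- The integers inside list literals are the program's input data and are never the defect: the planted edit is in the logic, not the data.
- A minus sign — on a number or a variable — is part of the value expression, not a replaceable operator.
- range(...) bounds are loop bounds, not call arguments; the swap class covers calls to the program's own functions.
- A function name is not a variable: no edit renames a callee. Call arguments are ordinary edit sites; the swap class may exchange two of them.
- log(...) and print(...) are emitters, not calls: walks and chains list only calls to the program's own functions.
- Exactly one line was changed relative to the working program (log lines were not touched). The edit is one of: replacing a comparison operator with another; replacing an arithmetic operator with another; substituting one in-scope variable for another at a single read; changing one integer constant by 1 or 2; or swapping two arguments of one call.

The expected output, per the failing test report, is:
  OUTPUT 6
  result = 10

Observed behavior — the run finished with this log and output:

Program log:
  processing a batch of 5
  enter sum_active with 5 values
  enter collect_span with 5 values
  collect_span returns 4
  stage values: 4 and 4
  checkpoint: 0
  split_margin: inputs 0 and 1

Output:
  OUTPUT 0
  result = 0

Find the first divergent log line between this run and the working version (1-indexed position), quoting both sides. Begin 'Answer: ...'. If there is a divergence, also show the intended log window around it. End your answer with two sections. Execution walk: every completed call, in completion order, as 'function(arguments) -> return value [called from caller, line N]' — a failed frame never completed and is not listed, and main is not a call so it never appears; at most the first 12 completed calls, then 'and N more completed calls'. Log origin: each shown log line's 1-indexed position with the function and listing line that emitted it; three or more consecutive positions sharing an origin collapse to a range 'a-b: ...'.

Answer: position 6 — the shown line 'checkpoint: 0' should read 'descend: n=4 acc=0'.
Intended log window:
  4: collect_span returns 4
  5: stage values: 4 and 4
  6: descend: n=4 acc=0
  7: descend: n=3 acc=4
Execution walk:
  collect_span([9, 11, 11, 4, 9]) -> 4  [called from sum_active, line 18]
  pick_anchor(4, 0) -> 0  [called from sum_active, line 21]
  sum_active([9, 11, 11, 4, 9]) -> 0  [called from main, line 36]
  split_margin(0, 1) -> 0  [called from main, line 38]
Log line origins:
  1: emitted by main (line 35)
  2: emitted by sum_active (line 17)
  3: emitted by collect_span (line 8)
  4: emitted by collect_span (line 13)
  5: emitted by sum_active (line 20)
  6: emitted by main (line 37)
  7: emitted by split_margin (line 24)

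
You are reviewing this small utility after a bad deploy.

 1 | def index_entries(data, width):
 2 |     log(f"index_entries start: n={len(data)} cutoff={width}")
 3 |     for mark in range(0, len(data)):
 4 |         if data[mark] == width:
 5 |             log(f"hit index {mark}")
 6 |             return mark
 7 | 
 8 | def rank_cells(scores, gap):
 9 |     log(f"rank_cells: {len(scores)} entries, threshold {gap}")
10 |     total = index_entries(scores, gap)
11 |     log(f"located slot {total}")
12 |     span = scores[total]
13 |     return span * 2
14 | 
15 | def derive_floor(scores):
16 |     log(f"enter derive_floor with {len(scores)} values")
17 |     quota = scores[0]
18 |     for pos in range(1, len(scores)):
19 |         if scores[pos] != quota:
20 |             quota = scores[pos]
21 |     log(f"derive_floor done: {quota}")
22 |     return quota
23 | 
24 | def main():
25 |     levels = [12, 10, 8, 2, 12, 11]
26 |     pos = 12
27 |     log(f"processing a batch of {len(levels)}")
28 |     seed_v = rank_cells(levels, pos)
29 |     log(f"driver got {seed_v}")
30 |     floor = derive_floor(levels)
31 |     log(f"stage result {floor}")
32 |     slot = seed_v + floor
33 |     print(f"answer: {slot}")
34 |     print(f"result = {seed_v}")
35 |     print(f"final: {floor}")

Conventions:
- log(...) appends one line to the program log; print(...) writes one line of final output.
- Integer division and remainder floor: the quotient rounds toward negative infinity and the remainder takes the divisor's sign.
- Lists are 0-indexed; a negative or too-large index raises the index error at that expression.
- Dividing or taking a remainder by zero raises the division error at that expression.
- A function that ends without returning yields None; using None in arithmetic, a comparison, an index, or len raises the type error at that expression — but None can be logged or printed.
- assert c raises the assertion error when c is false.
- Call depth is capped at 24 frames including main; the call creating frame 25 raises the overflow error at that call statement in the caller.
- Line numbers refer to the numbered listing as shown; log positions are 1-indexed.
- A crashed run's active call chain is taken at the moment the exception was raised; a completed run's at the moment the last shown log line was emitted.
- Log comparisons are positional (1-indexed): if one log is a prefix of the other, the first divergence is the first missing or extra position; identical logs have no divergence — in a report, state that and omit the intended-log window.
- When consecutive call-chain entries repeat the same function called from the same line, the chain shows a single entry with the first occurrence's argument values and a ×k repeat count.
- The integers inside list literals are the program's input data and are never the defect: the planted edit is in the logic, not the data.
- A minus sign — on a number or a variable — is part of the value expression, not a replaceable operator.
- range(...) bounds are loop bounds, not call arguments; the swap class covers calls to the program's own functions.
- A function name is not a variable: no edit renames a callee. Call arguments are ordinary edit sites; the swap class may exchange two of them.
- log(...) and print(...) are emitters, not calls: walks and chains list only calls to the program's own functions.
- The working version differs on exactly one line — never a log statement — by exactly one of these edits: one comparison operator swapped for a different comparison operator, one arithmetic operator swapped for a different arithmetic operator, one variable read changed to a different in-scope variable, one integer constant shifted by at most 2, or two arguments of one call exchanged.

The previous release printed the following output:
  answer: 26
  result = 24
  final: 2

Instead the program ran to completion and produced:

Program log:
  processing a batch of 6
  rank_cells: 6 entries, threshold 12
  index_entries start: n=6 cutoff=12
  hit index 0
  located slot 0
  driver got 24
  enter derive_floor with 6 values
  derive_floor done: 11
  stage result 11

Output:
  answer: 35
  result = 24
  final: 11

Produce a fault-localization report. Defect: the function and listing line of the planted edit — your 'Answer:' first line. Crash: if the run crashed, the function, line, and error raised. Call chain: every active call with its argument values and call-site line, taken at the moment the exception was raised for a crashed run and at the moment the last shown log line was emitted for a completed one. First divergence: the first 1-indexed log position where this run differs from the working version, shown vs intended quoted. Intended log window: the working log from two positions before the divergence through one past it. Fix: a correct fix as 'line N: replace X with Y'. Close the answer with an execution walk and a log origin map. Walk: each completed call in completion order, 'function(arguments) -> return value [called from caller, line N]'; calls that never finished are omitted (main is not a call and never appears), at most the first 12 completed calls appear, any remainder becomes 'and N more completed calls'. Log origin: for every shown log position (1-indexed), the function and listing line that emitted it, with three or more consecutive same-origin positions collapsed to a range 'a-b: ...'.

Answer: the defect is in derive_floor at line 19.
Key observation: Log line 8 is where behavior first shows: 'derive_floor done: 11' appears instead of 'derive_floor done: 2'.
Call chain: main.
First divergence: position 8; shown 'derive_floor done: 11' vs intended 'derive_floor done: 2'.
Intended log window:
  6: driver got 24
  7: enter derive_floor with 6 values
  8: derive_floor done: 2
  9: stage result 2
Execution walk:
  index_entries([12, 10, 8, 2, 12, 11], 12) -> 0  [called from rank_cells, line 10]
  rank_cells([12, 10, 8, 2, 12, 11], 12) -> 24  [called from main, line 28]
  derive_floor([12, 10, 8, 2, 12, 11]) -> 11  [called from main, line 30]
Log line origins:
  1 — main, line 27
  2 — rank_cells, line 9
  3 — index_entries, line 2
  4 — index_entries, line 5
  5 — rank_cells, line 11
  6 — main, line 29
  7 — derive_floor, line 16
  8 — derive_floor, line 21
  9 — main, line 31
A correct fix: line 19: replace `!=` with `<`.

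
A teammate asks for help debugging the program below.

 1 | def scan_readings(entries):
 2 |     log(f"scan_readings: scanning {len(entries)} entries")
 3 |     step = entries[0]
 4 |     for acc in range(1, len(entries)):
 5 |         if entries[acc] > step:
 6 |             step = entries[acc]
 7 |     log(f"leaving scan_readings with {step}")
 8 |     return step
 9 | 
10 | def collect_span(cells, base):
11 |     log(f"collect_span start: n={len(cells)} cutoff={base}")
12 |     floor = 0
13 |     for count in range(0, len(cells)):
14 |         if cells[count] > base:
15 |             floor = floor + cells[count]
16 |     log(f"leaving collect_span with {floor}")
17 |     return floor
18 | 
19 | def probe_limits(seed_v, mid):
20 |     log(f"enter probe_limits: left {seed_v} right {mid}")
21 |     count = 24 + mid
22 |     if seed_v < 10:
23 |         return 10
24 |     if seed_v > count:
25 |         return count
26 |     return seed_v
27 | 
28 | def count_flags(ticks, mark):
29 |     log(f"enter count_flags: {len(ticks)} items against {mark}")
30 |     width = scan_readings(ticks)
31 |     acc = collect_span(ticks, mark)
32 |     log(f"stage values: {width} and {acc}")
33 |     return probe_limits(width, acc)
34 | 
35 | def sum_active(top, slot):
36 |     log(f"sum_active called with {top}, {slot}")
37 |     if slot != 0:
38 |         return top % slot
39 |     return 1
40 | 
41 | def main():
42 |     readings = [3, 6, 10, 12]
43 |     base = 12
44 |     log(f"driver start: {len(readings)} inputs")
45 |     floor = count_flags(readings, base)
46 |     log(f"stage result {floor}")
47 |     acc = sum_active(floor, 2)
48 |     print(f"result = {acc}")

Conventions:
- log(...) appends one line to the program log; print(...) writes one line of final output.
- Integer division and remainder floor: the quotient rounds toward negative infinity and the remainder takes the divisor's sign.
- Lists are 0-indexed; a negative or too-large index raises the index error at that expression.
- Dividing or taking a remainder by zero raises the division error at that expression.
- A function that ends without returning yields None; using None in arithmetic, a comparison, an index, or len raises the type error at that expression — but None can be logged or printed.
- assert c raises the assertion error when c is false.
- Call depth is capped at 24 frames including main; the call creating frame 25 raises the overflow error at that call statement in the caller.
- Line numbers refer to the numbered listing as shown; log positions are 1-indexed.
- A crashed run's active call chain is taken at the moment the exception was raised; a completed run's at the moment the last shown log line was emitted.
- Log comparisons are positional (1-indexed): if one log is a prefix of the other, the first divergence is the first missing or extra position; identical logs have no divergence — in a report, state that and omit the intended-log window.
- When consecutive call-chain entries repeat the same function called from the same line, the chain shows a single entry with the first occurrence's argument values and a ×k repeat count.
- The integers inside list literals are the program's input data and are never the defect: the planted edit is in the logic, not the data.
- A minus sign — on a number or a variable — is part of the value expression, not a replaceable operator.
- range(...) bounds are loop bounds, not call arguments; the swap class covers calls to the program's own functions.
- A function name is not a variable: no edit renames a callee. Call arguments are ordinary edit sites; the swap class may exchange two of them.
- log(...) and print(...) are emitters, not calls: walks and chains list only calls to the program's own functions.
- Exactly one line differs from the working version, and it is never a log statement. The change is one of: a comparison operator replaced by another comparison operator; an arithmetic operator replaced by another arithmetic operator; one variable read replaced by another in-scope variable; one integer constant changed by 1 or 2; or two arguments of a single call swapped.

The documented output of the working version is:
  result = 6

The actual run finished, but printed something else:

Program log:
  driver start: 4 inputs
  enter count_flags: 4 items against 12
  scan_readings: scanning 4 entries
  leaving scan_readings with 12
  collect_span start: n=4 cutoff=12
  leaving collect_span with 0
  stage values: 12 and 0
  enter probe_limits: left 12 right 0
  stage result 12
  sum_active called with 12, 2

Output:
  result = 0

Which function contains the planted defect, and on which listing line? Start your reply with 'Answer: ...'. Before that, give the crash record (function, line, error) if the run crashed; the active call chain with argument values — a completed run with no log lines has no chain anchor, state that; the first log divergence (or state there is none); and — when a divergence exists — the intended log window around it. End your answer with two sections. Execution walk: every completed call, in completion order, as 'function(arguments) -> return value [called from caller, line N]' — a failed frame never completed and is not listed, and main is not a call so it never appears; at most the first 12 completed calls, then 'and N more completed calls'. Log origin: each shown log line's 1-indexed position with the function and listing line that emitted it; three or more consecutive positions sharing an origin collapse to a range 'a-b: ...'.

Answer: the defect is in sum_active at line 38.
Key fact: The logs agree in full; only the final output differs.
Call chain: main -> sum_active(12, 2) (called at line 47).
First divergence: none — the logs agree in full.
Execution walk:
  scan_readings([3, 6, 10, 12]) -> 12  [called from count_flags, line 30]
  collect_span([3, 6, 10, 12], 12) -> 0  [called from count_flags, line 31]
  probe_limits(12, 0) -> 12  [called from count_flags, line 33]
  count_flags([3, 6, 10, 12], 12) -> 12  [called from main, line 45]
  sum_active(12, 2) -> 0  [called from main, line 47]
Log line origins:
  1: emitted by main (line 44)
  2: emitted by count_flags (line 29)
  3: emitted by scan_readings (line 2)
  4: emitted by scan_readings (line 7)
  5: emitted by collect_span (line 11)
  6: emitted by collect_span (line 16)
  7: emitted by count_flags (line 32)
  8: emitted by probe_limits (line 20)
  9: emitted by main (line 46)
  10: emitted by sum_active (line 36)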